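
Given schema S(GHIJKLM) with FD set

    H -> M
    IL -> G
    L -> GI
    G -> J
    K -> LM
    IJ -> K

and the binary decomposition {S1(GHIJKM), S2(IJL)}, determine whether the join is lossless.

Common attributes: S1 ∩ S2 = {IJ}.
Closure of {IJ}: IJ → K applies, adding K; K → LM applies, adding LM; IL → G applies, adding G. So (IJ)⁺ = {GIJKLM}.
This closure contains every attribute of S2, so S1 ∩ S2 → S2. The join is lossless.

Yes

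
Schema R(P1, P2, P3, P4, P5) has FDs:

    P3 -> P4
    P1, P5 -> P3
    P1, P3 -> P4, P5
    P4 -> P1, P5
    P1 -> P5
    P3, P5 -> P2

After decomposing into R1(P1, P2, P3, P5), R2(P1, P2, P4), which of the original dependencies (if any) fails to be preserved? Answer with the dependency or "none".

P3 → P4: restricted closure across fragments reaches P4.
P1, P5 → P3 lies within R1.
P1, P3 → P4, P5: restricted closure across fragments reaches P4, P5.
P4 → P1, P5: restricted closure across fragments reaches P1, P5.
P1 → P5 lies within R1.
P3, P5 → P2 lies within R1.
Every dependency is enforceable on the fragments, so the decomposition is dependency-preserving.

none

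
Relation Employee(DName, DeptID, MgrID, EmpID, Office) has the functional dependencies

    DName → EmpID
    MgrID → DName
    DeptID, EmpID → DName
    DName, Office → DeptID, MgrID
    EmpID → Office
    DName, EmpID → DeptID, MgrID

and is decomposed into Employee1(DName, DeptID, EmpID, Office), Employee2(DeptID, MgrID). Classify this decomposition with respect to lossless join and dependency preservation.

Lossless test: (DeptID)⁺ = {DeptID}, which is a superkey of neither fragment — lossy.
Dependency preservation: the restricted closure of {MgrID} across the fragments never reaches {DName}, so MgrID → DName cannot be enforced without a join — not preserved.

lossy and not dependency-preserving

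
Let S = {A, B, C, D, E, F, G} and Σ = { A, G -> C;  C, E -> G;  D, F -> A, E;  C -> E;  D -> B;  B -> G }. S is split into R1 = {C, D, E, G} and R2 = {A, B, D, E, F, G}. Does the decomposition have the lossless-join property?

Common attributes: R1 ∩ R2 = {D, E, G}.
Closure of {D, E, G}: D → B applies, adding B. So (D, E, G)⁺ = {B, D, E, G}.
The closure contains neither all of R1 = {C, D, E, G} nor all of R2 = {A, B, D, E, F, G}, so the common attributes are not a superkey of either fragment. The join is lossy.

No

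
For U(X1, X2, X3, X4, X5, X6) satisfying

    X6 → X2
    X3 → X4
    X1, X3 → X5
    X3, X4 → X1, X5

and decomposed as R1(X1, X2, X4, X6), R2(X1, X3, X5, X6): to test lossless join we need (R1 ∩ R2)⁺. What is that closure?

X1, X2, X6

R1 ∩ R2 = {X1, X6}.
X6 → X2 applies, adding X2
Closure: {X1, X2, X6}.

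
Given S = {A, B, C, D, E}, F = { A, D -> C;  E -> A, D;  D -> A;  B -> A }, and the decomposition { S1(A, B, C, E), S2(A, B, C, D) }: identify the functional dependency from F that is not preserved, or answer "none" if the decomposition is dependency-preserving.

E -> A, D

Check E → A, D: no single fragment contains all of {A, D, E}, and the restricted closure of {E} across the fragments never reaches {A, D}.
A, D → C is preserved.
D → A is preserved.
B → A is preserved.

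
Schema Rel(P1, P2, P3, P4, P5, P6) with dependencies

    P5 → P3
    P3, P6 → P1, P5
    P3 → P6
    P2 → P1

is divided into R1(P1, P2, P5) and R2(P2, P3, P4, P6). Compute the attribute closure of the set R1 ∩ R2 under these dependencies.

R1 ∩ R2 = {P2}.
P2 → P1 applies, adding P1
Closure: {P1, P2}.

P1, P2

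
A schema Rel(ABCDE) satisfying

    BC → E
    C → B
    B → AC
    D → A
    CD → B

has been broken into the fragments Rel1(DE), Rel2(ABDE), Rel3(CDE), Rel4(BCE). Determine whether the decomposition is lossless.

Yes

Chase test. Columns are ABCDE; row i has aⱼ where attribute j ∈ Reli, else bᵢⱼ.
Initial tableau (one row per fragment):
  row 1: b11 b12 b13 a4 a5
  row 2: a1 a2 b23 a4 a5
  row 3: b31 b32 a3 a4 a5
  row 4: b41 a2 a3 b44 a5
Rows 3 and 4 agree on C; apply C→B and equate their B entries.
Rows 2 and 3 agree on B; apply B→AC and equate their AC entries.
Rows 2 and 4 agree on B; apply B→AC and equate their AC entries.
Rows 1 and 2 agree on D; apply D→A and equate their A entries.
Row 2 is now all distinguished symbols — the join is lossless.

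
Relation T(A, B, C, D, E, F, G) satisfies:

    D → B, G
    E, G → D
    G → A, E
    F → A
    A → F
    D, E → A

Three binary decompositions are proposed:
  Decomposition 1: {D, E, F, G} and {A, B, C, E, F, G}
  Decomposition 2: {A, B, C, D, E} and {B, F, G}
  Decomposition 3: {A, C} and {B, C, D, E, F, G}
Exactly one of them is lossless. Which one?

Decomposition 1

Decomposition 1: common = {E, F, G}, closure = {A, B, D, E, F, G} → lossless.
Decomposition 2: common = {B}, closure = {B} → lossy.
Decomposition 3: common = {C}, closure = {C} → lossy.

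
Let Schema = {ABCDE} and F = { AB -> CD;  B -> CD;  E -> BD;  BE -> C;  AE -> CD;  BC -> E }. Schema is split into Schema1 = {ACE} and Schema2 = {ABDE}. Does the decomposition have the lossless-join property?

Yes

Common attributes: Schema1 ∩ Schema2 = {AE}.
Closure of {AE}: E → BD applies, adding BD; BE → C applies, adding C. So (AE)⁺ = {ABCDE}.
This closure contains every attribute of Schema1, so Schema1 ∩ Schema2 → Schema1. The join is lossless.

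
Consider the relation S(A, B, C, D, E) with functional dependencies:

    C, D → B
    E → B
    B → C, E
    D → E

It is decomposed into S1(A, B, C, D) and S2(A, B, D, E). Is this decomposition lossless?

Yes

Common attributes: S1 ∩ S2 = {A, B, D}.
Closure of {A, B, D}: B → C, E applies, adding C, E. So (A, B, D)⁺ = {A, B, C, D, E}.
This closure contains every attribute of S1, so S1 ∩ S2 → S1. The join is lossless.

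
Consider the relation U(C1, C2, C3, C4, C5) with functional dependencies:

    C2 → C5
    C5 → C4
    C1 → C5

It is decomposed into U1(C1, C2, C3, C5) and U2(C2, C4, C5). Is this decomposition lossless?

Common attributes: U1 ∩ U2 = {C2, C5}.
Closure of {C2, C5}: C5 → C4 applies, adding C4. So (C2, C5)⁺ = {C2, C4, C5}.
This closure contains every attribute of U2, so U1 ∩ U2 → U2. The join is lossless.

Yes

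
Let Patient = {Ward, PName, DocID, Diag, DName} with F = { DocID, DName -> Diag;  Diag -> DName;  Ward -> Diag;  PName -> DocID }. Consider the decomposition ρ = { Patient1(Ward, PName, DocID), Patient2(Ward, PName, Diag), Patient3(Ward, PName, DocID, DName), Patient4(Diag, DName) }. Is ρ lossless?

Chase test. Columns are Ward, PName, DocID, Diag, DName; row i has aⱼ where attribute j ∈ Patienti, else bᵢⱼ.
Initial tableau (one row per fragment):
  row 1: a1 a2 a3 b14 b15
  row 2: a1 a2 b23 a4 b25
  row 3: a1 a2 a3 b34 a5
  row 4: b41 b42 b43 a4 a5
Rows 2 and 4 agree on Diag; apply Diag→DName and equate their DName entries.
Rows 1 and 2 agree on Ward; apply Ward→Diag and equate their Diag entries.
Rows 1 and 3 agree on Ward; apply Ward→Diag and equate their Diag entries.
Rows 1 and 2 agree on PName; apply PName→DocID and equate their DocID entries.
Rows 1 and 2 agree on Diag; apply Diag→DName and equate their DName entries.
Row 1 is now all distinguished symbols — the join is lossless.

Yes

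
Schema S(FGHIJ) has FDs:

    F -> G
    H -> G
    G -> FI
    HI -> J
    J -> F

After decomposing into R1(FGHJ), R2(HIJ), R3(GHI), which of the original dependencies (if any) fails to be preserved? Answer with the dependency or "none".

none

F → G lies within R1.
H → G lies within R1.
G → FI: restricted closure across fragments reaches FI.
HI → J lies within R2.
J → F lies within R1.
Every dependency is enforceable on the fragments, so the decomposition is dependency-preserving.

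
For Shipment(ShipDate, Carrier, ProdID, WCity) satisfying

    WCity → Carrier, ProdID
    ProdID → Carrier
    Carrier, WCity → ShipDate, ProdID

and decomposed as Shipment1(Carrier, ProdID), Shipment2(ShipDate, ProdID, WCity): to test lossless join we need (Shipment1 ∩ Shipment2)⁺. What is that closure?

Carrier, ProdID

Shipment1 ∩ Shipment2 = {ProdID}.
ProdID → Carrier applies, adding Carrier
Closure: {Carrier, ProdID}.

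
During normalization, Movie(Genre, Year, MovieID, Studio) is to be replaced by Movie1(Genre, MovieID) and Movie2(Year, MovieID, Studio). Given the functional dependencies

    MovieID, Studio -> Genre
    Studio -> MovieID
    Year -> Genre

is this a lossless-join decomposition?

Common attributes: Movie1 ∩ Movie2 = {MovieID}.
No dependency enlarges {MovieID}, so (MovieID)⁺ = {MovieID}.
The closure contains neither all of Movie1 = {Genre, MovieID} nor all of Movie2 = {Year, MovieID, Studio}, so the common attributes are not a superkey of either fragment. The join is lossy.

No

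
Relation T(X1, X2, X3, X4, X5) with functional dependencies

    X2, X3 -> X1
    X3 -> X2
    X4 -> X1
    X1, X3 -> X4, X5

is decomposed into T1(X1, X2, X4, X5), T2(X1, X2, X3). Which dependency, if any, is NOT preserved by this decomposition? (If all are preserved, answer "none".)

Check X1, X3 → X4, X5: no single fragment contains all of {X1, X3, X4, X5}, and the restricted closure of {X1, X3} across the fragments never reaches {X4, X5}.
X2, X3 → X1 is preserved.
X3 → X2 is preserved.
X4 → X1 is preserved.

X1, X3 -> X4, X5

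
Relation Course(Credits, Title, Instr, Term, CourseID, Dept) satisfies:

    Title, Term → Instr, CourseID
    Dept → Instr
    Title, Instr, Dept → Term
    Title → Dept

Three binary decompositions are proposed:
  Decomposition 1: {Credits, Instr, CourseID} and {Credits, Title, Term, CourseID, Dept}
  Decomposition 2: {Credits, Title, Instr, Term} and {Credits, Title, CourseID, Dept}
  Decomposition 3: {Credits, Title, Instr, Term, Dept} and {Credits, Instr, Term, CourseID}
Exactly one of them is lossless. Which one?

Decomposition 1: common = {Credits, CourseID}, closure = {Credits, CourseID} → lossy.
Decomposition 2: common = {Credits, Title}, closure = {Credits, Title, Instr, Term, CourseID, Dept} → lossless.
Decomposition 3: common = {Credits, Instr, Term}, closure = {Credits, Instr, Term} → lossy.

Decomposition 2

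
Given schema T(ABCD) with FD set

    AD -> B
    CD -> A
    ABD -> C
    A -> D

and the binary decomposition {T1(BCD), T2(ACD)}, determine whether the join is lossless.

Common attributes: T1 ∩ T2 = {CD}.
Closure of {CD}: CD → A applies, adding A; AD → B applies, adding B. So (CD)⁺ = {ABCD}.
This closure contains every attribute of T1, so T1 ∩ T2 → T1. The join is lossless.

Yes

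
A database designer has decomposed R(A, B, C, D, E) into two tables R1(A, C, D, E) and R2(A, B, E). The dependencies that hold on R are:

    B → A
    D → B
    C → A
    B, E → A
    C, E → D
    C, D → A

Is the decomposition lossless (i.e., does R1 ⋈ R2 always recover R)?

No

Common attributes: R1 ∩ R2 = {A, E}.
No dependency enlarges {A, E}, so (A, E)⁺ = {A, E}.
The closure contains neither all of R1 = {A, C, D, E} nor all of R2 = {A, B, E}, so the common attributes are not a superkey of either fragment. The join is lossy.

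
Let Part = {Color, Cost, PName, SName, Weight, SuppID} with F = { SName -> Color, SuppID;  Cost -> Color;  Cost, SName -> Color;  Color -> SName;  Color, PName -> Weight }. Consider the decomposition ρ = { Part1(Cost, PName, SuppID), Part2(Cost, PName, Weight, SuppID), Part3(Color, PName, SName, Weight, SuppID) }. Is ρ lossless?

No

Chase test. Columns are Color, Cost, PName, SName, Weight, SuppID; row i has aⱼ where attribute j ∈ Parti, else bᵢⱼ.
Initial tableau (one row per fragment):
  row 1: b11 a2 a3 b14 b15 a6
  row 2: b21 a2 a3 b24 a5 a6
  row 3: a1 b32 a3 a4 a5 a6
Rows 1 and 2 agree on Cost; apply Cost→Color and equate their Color entries.
Rows 1 and 2 agree on Color; apply Color→SName and equate their SName entries.
Rows 1 and 2 agree on Color, PName; apply Color, PName→Weight and equate their Weight entries.
No row becomes fully distinguished — the join is lossy.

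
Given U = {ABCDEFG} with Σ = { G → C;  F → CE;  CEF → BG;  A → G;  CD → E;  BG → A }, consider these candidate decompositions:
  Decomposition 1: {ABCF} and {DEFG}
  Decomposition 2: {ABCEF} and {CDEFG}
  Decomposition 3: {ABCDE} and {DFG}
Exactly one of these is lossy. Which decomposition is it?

Decomposition 1: common = {F}, closure = {ABCEFG} → lossless.
Decomposition 2: common = {CEF}, closure = {ABCEFG} → lossless.
Decomposition 3: common = {D}, closure = {D} → lossy.

Decomposition 3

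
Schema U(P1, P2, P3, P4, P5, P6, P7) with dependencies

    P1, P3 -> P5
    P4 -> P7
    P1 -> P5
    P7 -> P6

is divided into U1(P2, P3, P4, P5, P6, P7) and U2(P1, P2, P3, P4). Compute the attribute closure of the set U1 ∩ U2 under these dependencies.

P2, P3, P4, P6, P7

U1 ∩ U2 = {P2, P3, P4}.
P4 → P7 applies, adding P7
P7 → P6 applies, adding P6
Closure: {P2, P3, P4, P6, P7}.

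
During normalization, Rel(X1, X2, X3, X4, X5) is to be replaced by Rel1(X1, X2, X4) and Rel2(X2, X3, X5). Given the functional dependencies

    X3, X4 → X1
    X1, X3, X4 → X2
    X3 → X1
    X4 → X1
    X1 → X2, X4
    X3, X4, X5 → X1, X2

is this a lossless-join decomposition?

No

Common attributes: Rel1 ∩ Rel2 = {X2}.
No dependency enlarges {X2}, so (X2)⁺ = {X2}.
The closure contains neither all of Rel1 = {X1, X2, X4} nor all of Rel2 = {X2, X3, X5}, so the common attributes are not a superkey of either fragment. The join is lossy.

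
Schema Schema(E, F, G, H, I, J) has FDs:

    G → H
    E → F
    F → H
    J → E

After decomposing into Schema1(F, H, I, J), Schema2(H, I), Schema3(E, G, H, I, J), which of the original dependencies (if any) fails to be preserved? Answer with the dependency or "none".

E → F

Check E → F: no single fragment contains all of {E, F}, and the restricted closure of {E} across the fragments never reaches {F}.
G → H is preserved.
F → H is preserved.
J → E is preserved.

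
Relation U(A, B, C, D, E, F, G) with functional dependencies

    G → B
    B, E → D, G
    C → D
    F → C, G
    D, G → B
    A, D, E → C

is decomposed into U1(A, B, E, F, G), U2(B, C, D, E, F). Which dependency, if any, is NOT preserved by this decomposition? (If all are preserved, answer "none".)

A, D, E → C

Check A, D, E → C: no single fragment contains all of {A, C, D, E}, and the restricted closure of {A, D, E} across the fragments never reaches {C}.
G → B is preserved.
B, E → D, G is preserved.
C → D is preserved.
F → C, G is preserved.
D, G → B is preserved.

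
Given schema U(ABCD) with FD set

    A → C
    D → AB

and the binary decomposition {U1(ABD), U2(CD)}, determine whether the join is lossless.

Common attributes: U1 ∩ U2 = {D}.
Closure of {D}: D → AB applies, adding AB; A → C applies, adding C. So (D)⁺ = {ABCD}.
This closure contains every attribute of U1, so U1 ∩ U2 → U1. The join is lossless.

Yes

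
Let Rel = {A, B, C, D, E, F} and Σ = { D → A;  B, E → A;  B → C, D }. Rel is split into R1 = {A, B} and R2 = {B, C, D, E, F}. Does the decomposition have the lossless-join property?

Yes

Common attributes: R1 ∩ R2 = {B}.
Closure of {B}: B → C, D applies, adding C, D; D → A applies, adding A. So (B)⁺ = {A, B, C, D}.
This closure contains every attribute of R1, so R1 ∩ R2 → R1. The join is lossless.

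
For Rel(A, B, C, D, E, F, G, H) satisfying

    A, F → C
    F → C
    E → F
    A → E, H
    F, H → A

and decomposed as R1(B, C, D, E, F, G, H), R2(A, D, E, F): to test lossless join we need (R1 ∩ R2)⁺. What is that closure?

R1 ∩ R2 = {D, E, F}.
F → C applies, adding C
Closure: {C, D, E, F}.

C, D, E, F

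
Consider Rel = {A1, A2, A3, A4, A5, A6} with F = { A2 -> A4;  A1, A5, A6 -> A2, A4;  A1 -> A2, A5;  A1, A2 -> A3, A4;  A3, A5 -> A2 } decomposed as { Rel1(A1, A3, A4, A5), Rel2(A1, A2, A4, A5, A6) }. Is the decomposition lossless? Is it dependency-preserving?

lossless but not dependency-preserving

Lossless test: (A1, A4, A5)⁺ = {A1, A2, A3, A4, A5}, which contains all of one fragment — lossless.
Dependency preservation: the restricted closure of {A3, A5} across the fragments never reaches {A2}, so A3, A5 → A2 cannot be enforced without a join — not preserved.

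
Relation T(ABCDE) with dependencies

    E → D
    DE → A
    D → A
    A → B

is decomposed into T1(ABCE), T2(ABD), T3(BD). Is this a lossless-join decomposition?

No

Chase test. Columns are ABCDE; row i has aⱼ where attribute j ∈ Ti, else bᵢⱼ.
Initial tableau (one row per fragment):
  row 1: a1 a2 a3 b14 a5
  row 2: a1 a2 b23 a4 b25
  row 3: b31 a2 b33 a4 b35
Rows 2 and 3 agree on D; apply D→A and equate their A entries.
No row becomes fully distinguished — the join is lossy.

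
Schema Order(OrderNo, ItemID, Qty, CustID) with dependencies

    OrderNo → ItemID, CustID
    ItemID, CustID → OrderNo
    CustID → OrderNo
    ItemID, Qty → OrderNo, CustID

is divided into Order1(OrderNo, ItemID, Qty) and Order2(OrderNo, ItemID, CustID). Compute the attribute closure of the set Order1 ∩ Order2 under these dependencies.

Order1 ∩ Order2 = {OrderNo, ItemID}.
OrderNo → ItemID, CustID applies, adding CustID
Closure: {OrderNo, ItemID, CustID}.

OrderNo, ItemID, CustID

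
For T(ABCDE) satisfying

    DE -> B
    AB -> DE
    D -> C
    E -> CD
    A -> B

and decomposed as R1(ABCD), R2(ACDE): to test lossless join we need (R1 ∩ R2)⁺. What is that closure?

R1 ∩ R2 = {ACD}.
A → B applies, adding B
AB → DE applies, adding E
Closure: {ABCDE}.

ABCDE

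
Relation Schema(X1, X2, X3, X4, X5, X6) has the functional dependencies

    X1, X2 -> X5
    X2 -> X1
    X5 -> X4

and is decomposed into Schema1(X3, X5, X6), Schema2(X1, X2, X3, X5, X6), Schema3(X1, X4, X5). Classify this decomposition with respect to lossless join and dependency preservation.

Lossless test (chase): Rows 1 and 2 agree on X5; apply X5→X4 and equate their X4 entries. Rows 1 and 3 agree on X5; apply X5→X4 and equate their X4 entries. Row 2 is now all distinguished symbols — the join is lossless.
Dependency preservation: every FD's attributes lie within a single fragment, so each can be enforced locally — preserved.

lossless and dependency-preserving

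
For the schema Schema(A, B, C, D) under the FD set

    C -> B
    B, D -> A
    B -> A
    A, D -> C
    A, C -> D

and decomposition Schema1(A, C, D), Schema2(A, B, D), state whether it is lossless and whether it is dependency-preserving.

lossless and dependency-preserving

Lossless test: (A, D)⁺ = {A, B, C, D}, which contains all of one fragment — lossless.
Dependency preservation: C → B is not contained in any single fragment, but the restricted closure of its left-hand side across the fragments still reaches the right-hand side; the remaining FDs each lie inside some fragment. All dependencies are preserved.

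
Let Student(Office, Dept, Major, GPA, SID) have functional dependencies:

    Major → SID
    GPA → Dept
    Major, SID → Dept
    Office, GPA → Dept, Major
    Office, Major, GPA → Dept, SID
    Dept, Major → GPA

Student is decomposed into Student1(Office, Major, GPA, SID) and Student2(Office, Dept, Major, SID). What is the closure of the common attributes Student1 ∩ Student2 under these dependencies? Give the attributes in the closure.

Student1 ∩ Student2 = {Office, Major, SID}.
Major, SID → Dept applies, adding Dept
Dept, Major → GPA applies, adding GPA
Closure: {Office, Dept, Major, GPA, SID}.

Office, Dept, Major, GPA, SID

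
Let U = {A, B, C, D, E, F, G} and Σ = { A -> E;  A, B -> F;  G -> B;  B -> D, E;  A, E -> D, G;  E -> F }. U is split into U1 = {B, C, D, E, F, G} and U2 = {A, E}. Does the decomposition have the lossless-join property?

Common attributes: U1 ∩ U2 = {E}.
Closure of {E}: E → F applies, adding F. So (E)⁺ = {E, F}.
The closure contains neither all of U1 = {B, C, D, E, F, G} nor all of U2 = {A, E}, so the common attributes are not a superkey of either fragment. The join is lossy.

No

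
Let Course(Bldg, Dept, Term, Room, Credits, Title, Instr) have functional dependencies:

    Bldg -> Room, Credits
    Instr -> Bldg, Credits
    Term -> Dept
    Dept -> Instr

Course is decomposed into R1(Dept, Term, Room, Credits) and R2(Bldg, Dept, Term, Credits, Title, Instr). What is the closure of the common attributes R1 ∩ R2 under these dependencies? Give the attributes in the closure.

Bldg, Dept, Term, Room, Credits, Instr

R1 ∩ R2 = {Dept, Term, Credits}.
Dept → Instr applies, adding Instr
Instr → Bldg, Credits applies, adding Bldg
Bldg → Room, Credits applies, adding Room
Closure: {Bldg, Dept, Term, Room, Credits, Instr}.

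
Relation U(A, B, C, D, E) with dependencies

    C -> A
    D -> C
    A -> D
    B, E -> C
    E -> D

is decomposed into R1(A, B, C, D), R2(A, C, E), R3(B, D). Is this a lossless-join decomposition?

Chase test. Columns are A, B, C, D, E; row i has aⱼ where attribute j ∈ Ri, else bᵢⱼ.
Initial tableau (one row per fragment):
  row 1: a1 a2 a3 a4 b15
  row 2: a1 b22 a3 b24 a5
  row 3: b31 a2 b33 a4 b35
Rows 1 and 3 agree on D; apply D→C and equate their C entries.
Rows 1 and 2 agree on A; apply A→D and equate their D entries.
Rows 1 and 3 agree on C; apply C→A and equate their A entries.
No row becomes fully distinguished — the join is lossy.

No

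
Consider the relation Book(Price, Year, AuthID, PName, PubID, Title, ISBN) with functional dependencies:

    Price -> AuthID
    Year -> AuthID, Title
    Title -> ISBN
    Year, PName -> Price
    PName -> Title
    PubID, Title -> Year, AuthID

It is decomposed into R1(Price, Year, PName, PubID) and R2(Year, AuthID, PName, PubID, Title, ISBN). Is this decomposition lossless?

Common attributes: R1 ∩ R2 = {Year, PName, PubID}.
Closure of {Year, PName, PubID}: Year → AuthID, Title applies, adding AuthID, Title; Title → ISBN applies, adding ISBN; Year, PName → Price applies, adding Price. So (Year, PName, PubID)⁺ = {Price, Year, AuthID, PName, PubID, Title, ISBN}.
This closure contains every attribute of R1, so R1 ∩ R2 → R1. The join is lossless.

Yes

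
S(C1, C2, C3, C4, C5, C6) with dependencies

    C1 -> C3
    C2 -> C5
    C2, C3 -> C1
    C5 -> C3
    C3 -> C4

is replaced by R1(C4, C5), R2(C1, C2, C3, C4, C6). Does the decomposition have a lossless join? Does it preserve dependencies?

lossy and not dependency-preserving

Lossless test: (C4)⁺ = {C4}, which is a superkey of neither fragment — lossy.
Dependency preservation: the restricted closure of {C2} across the fragments never reaches {C5}, so C2 → C5 cannot be enforced without a join — not preserved.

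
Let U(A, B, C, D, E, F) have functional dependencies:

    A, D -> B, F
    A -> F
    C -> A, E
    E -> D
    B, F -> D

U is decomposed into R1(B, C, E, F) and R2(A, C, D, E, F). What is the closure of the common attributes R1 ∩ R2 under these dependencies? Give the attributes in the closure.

A, B, C, D, E, F

R1 ∩ R2 = {C, E, F}.
C → A, E applies, adding A
E → D applies, adding D
A, D → B, F applies, adding B
Closure: {A, B, C, D, E, F}.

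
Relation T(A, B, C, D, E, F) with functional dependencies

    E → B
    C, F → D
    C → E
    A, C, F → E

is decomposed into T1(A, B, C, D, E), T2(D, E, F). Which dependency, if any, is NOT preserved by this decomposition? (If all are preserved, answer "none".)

Check C, F → D: no single fragment contains all of {C, D, F}, and the restricted closure of {C, F} across the fragments never reaches {D}.
E → B is preserved.
C → E is preserved.
A, C, F → E is preserved.

C, F → D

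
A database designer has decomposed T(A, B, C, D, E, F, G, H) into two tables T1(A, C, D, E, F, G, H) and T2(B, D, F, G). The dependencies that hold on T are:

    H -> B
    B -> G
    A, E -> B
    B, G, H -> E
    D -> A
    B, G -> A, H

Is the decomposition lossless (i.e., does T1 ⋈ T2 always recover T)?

Common attributes: T1 ∩ T2 = {D, F, G}.
Closure of {D, F, G}: D → A applies, adding A. So (D, F, G)⁺ = {A, D, F, G}.
The closure contains neither all of T1 = {A, C, D, E, F, G, H} nor all of T2 = {B, D, F, G}, so the common attributes are not a superkey of either fragment. The join is lossy.

No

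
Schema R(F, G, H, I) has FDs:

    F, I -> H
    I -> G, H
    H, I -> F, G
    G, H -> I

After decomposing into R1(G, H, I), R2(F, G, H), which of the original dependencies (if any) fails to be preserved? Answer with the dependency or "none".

none

F, I → H: restricted closure across fragments reaches H.
I → G, H lies within R1.
H, I → F, G: restricted closure across fragments reaches F, G.
G, H → I lies within R1.
Every dependency is enforceable on the fragments, so the decomposition is dependency-preserving.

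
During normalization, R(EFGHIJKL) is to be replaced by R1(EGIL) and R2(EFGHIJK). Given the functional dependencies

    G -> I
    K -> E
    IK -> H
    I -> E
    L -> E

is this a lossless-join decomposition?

Common attributes: R1 ∩ R2 = {EGI}.
No dependency enlarges {EGI}, so (EGI)⁺ = {EGI}.
The closure contains neither all of R1 = {EGIL} nor all of R2 = {EFGHIJK}, so the common attributes are not a superkey of either fragment. The join is lossy.

No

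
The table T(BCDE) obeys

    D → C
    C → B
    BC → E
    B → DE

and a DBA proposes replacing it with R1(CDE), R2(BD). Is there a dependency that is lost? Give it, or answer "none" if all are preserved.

D → C lies within R1.
C → B: restricted closure across fragments reaches B.
BC → E: restricted closure across fragments reaches E.
B → DE: restricted closure across fragments reaches DE.
Every dependency is enforceable on the fragments, so the decomposition is dependency-preserving.

none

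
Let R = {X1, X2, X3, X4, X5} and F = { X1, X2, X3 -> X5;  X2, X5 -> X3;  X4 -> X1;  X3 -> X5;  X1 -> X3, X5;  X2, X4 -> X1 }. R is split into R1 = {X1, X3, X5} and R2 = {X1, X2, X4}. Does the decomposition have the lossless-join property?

Common attributes: R1 ∩ R2 = {X1}.
Closure of {X1}: X1 → X3, X5 applies, adding X3, X5. So (X1)⁺ = {X1, X3, X5}.
This closure contains every attribute of R1, so R1 ∩ R2 → R1. The join is lossless.

Yes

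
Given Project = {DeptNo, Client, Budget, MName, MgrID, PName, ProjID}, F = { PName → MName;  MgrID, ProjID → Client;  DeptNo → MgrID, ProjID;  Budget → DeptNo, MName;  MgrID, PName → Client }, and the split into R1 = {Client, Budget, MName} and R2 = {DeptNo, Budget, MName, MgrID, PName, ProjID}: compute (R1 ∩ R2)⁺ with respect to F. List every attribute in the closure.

R1 ∩ R2 = {Budget, MName}.
Budget → DeptNo, MName applies, adding DeptNo
DeptNo → MgrID, ProjID applies, adding MgrID, ProjID
MgrID, ProjID → Client applies, adding Client
Closure: {DeptNo, Client, Budget, MName, MgrID, ProjID}.

DeptNo, Client, Budget, MName, MgrID, ProjID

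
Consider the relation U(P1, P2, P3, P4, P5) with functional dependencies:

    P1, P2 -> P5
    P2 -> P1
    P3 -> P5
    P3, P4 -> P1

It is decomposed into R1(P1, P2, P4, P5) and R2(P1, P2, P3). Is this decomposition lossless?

No

Common attributes: R1 ∩ R2 = {P1, P2}.
Closure of {P1, P2}: P1, P2 → P5 applies, adding P5. So (P1, P2)⁺ = {P1, P2, P5}.
The closure contains neither all of R1 = {P1, P2, P4, P5} nor all of R2 = {P1, P2, P3}, so the common attributes are not a superkey of either fragment. The join is lossy.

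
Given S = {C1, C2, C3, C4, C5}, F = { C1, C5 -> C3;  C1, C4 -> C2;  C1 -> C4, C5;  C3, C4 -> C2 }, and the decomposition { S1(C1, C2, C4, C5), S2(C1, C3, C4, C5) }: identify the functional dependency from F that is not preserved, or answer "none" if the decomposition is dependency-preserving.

Check C3, C4 → C2: no single fragment contains all of {C2, C3, C4}, and the restricted closure of {C3, C4} across the fragments never reaches {C2}.
C1, C5 → C3 is preserved.
C1, C4 → C2 is preserved.
C1 → C4, C5 is preserved.

C3, C4 -> C2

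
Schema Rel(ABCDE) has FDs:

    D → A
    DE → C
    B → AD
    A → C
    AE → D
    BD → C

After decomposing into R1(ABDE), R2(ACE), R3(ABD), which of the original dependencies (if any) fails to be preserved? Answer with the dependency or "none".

none

D → A lies within R1.
DE → C: restricted closure across fragments reaches C.
B → AD lies within R1.
A → C lies within R2.
AE → D lies within R1.
BD → C: restricted closure across fragments reaches C.
Every dependency is enforceable on the fragments, so the decomposition is dependency-preserving.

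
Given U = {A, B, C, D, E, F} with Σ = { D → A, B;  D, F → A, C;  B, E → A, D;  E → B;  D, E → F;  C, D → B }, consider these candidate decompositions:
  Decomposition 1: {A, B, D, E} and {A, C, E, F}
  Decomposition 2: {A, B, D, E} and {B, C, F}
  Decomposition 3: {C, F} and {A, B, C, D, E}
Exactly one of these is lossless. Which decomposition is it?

Decomposition 1: common = {A, E}, closure = {A, B, C, D, E, F} → lossless.
Decomposition 2: common = {B}, closure = {B} → lossy.
Decomposition 3: common = {C}, closure = {C} → lossy.

Decomposition 1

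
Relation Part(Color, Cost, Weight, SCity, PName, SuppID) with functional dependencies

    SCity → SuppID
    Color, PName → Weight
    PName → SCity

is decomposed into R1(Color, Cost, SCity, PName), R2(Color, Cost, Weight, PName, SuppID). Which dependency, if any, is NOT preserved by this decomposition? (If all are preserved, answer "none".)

Check SCity → SuppID: no single fragment contains all of {SCity, SuppID}, and the restricted closure of {SCity} across the fragments never reaches {SuppID}.
Color, PName → Weight is preserved.
PName → SCity is preserved.

SCity → SuppID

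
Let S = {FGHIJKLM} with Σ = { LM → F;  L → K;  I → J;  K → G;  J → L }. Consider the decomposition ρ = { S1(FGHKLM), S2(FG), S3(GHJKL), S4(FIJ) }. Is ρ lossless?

Chase test. Columns are FGHIJKLM; row i has aⱼ where attribute j ∈ Si, else bᵢⱼ.
Initial tableau (one row per fragment):
  row 1: a1 a2 a3 b14 b15 a6 a7 a8
  row 2: a1 a2 b23 b24 b25 b26 b27 b28
  row 3: b31 a2 a3 b34 a5 a6 a7 b38
  row 4: a1 b42 b43 a4 a5 b46 b47 b48
Rows 3 and 4 agree on J; apply J→L and equate their L entries.
Rows 1 and 4 agree on L; apply L→K and equate their K entries.
Rows 1 and 4 agree on K; apply K→G and equate their G entries.
No row becomes fully distinguished — the join is lossy.

No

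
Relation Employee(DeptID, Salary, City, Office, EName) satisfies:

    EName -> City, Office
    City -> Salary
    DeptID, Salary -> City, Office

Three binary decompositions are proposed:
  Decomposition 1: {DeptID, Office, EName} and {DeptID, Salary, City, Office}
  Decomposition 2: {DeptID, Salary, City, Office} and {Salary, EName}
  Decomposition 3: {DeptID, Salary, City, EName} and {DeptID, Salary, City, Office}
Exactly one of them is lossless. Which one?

Decomposition 3

Decomposition 1: common = {DeptID, Office}, closure = {DeptID, Office} → lossy.
Decomposition 2: common = {Salary}, closure = {Salary} → lossy.
Decomposition 3: common = {DeptID, Salary, City}, closure = {DeptID, Salary, City, Office} → lossless.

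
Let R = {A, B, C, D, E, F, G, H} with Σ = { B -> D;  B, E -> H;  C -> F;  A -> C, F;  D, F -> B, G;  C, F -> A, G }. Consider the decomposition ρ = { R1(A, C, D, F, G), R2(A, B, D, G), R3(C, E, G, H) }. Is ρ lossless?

No

Chase test. Columns are A, B, C, D, E, F, G, H; row i has aⱼ where attribute j ∈ Ri, else bᵢⱼ.
Initial tableau (one row per fragment):
  row 1: a1 b12 a3 a4 b15 a6 a7 b18
  row 2: a1 a2 b23 a4 b25 b26 a7 b28
  row 3: b31 b32 a3 b34 a5 b36 a7 a8
Rows 1 and 3 agree on C; apply C→F and equate their F entries.
Rows 1 and 2 agree on A; apply A→C, F and equate their C, F entries.
Rows 1 and 2 agree on D, F; apply D, F→B, G and equate their B, G entries.
Rows 1 and 3 agree on C, F; apply C, F→A, G and equate their A, G entries.
No row becomes fully distinguished — the join is lossy.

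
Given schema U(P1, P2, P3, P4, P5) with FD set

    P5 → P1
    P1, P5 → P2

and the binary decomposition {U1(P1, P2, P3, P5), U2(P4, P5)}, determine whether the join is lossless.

Common attributes: U1 ∩ U2 = {P5}.
Closure of {P5}: P5 → P1 applies, adding P1; P1, P5 → P2 applies, adding P2. So (P5)⁺ = {P1, P2, P5}.
The closure contains neither all of U1 = {P1, P2, P3, P5} nor all of U2 = {P4, P5}, so the common attributes are not a superkey of either fragment. The join is lossy.

No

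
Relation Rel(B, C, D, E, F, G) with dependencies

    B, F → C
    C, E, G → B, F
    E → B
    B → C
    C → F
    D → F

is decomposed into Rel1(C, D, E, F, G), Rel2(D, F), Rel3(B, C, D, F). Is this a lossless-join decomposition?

No

Chase test. Columns are B, C, D, E, F, G; row i has aⱼ where attribute j ∈ Reli, else bᵢⱼ.
Initial tableau (one row per fragment):
  row 1: b11 a2 a3 a4 a5 a6
  row 2: b21 b22 a3 b24 a5 b26
  row 3: a1 a2 a3 b34 a5 b36
No row becomes fully distinguished — the join is lossy.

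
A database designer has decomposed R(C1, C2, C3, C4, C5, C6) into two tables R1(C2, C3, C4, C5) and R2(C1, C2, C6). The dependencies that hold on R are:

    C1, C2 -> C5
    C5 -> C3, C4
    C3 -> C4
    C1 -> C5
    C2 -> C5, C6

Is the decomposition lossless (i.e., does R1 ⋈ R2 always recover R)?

Common attributes: R1 ∩ R2 = {C2}.
Closure of {C2}: C2 → C5, C6 applies, adding C5, C6; C5 → C3, C4 applies, adding C3, C4. So (C2)⁺ = {C2, C3, C4, C5, C6}.
This closure contains every attribute of R1, so R1 ∩ R2 → R1. The join is lossless.

Yes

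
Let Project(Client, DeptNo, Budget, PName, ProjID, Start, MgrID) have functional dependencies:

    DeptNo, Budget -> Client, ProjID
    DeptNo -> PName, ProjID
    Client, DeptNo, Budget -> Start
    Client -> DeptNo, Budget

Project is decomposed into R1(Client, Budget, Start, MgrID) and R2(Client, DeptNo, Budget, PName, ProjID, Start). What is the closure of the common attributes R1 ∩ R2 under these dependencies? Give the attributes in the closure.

R1 ∩ R2 = {Client, Budget, Start}.
Client → DeptNo, Budget applies, adding DeptNo
DeptNo, Budget → Client, ProjID applies, adding ProjID
DeptNo → PName, ProjID applies, adding PName
Closure: {Client, DeptNo, Budget, PName, ProjID, Start}.

Client, DeptNo, Budget, PName, ProjID, Start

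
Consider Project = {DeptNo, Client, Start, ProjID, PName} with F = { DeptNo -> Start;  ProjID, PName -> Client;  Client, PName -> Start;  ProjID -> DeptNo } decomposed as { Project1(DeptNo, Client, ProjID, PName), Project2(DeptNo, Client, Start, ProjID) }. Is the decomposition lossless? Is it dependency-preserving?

lossless but not dependency-preserving

Lossless test: (DeptNo, Client, ProjID)⁺ = {DeptNo, Client, Start, ProjID}, which contains all of one fragment — lossless.
Dependency preservation: the restricted closure of {Client, PName} across the fragments never reaches {Start}, so Client, PName → Start cannot be enforced without a join — not preserved.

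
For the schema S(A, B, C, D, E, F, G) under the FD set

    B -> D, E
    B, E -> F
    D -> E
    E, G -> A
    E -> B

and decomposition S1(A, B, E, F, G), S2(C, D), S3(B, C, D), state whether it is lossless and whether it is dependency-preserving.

Lossless test (chase): Rows 1 and 3 agree on B; apply B→D, E and equate their D, E entries. Rows 1 and 3 agree on B, E; apply B, E→F and equate their F entries. Rows 1 and 2 agree on D; apply D→E and equate their E entries. Rows 1 and 2 agree on E; apply E→B and equate their B entries. Rows 1 and 2 agree on B, E; apply B, E→F and equate their F entries. No row becomes fully distinguished — the join is lossy.
Dependency preservation: B → D, E; D → E are not contained in any single fragment, but the restricted closure of each left-hand side across the fragments still reaches the right-hand side; the remaining FDs each lie inside some fragment. All dependencies are preserved.

lossy but dependency-preserving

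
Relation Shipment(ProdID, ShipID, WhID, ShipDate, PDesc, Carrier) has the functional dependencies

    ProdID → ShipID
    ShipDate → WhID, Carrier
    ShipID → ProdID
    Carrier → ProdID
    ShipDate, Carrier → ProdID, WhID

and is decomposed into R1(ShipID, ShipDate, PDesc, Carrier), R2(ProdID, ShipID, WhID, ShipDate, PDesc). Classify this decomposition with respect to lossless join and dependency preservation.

Lossless test: (ShipID, ShipDate, PDesc)⁺ = {ProdID, ShipID, WhID, ShipDate, PDesc, Carrier}, which contains all of one fragment — lossless.
Dependency preservation: ShipDate → WhID, Carrier; Carrier → ProdID; ShipDate, Carrier → ProdID, WhID are not contained in any single fragment, but the restricted closure of each left-hand side across the fragments still reaches the right-hand side; the remaining FDs each lie inside some fragment. All dependencies are preserved.

lossless and dependency-preserving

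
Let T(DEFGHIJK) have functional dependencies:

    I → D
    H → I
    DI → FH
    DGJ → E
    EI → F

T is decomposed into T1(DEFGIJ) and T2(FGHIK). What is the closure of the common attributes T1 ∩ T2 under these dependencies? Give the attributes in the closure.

T1 ∩ T2 = {FGI}.
I → D applies, adding D
DI → FH applies, adding H
Closure: {DFGHI}.

DFGHI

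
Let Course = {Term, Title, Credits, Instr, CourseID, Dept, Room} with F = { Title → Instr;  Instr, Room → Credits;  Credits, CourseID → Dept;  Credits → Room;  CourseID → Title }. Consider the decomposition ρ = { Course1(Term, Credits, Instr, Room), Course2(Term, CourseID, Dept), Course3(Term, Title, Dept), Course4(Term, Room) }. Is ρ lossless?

No

Chase test. Columns are Term, Title, Credits, Instr, CourseID, Dept, Room; row i has aⱼ where attribute j ∈ Coursei, else bᵢⱼ.
Initial tableau (one row per fragment):
  row 1: a1 b12 a3 a4 b15 b16 a7
  row 2: a1 b22 b23 b24 a5 a6 b27
  row 3: a1 a2 b33 b34 b35 a6 b37
  row 4: a1 b42 b43 b44 b45 b46 a7
No row becomes fully distinguished — the join is lossy.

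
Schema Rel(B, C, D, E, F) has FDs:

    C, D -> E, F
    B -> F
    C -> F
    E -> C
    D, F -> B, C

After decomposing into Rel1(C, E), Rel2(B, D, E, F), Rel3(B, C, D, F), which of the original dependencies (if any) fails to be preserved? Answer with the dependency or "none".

C, D → E, F: restricted closure across fragments reaches E, F.
B → F lies within Rel2.
C → F lies within Rel3.
E → C lies within Rel1.
D, F → B, C lies within Rel3.
Every dependency is enforceable on the fragments, so the decomposition is dependency-preserving.

none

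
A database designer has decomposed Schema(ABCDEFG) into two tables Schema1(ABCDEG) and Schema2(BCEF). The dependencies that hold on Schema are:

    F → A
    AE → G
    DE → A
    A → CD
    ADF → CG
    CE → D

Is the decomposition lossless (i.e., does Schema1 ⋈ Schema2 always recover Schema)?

Common attributes: Schema1 ∩ Schema2 = {BCE}.
Closure of {BCE}: CE → D applies, adding D; DE → A applies, adding A; AE → G applies, adding G. So (BCE)⁺ = {ABCDEG}.
This closure contains every attribute of Schema1, so Schema1 ∩ Schema2 → Schema1. The join is lossless.

Yes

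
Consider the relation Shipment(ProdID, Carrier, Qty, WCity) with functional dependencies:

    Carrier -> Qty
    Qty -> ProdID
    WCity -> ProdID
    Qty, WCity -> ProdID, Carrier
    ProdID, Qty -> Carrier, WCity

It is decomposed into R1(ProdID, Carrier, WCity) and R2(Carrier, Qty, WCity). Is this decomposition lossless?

Common attributes: R1 ∩ R2 = {Carrier, WCity}.
Closure of {Carrier, WCity}: Carrier → Qty applies, adding Qty; Qty → ProdID applies, adding ProdID. So (Carrier, WCity)⁺ = {ProdID, Carrier, Qty, WCity}.
This closure contains every attribute of R1, so R1 ∩ R2 → R1. The join is lossless.

Yes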